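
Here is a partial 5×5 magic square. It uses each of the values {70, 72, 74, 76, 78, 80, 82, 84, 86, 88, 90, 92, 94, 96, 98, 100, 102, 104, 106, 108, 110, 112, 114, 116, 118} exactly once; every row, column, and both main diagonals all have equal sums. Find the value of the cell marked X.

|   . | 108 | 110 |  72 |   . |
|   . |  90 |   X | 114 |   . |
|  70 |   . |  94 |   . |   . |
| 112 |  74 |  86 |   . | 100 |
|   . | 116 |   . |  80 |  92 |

102

The 25 entries sum to 2350, so each line sums to 2350/5 = 470.
From row 4, 470 − (112 + 74 + 86 + 100) gives (4,4) = 98.
Using column 2: 108 + 90 + 74 + 116 + ? → (3,2) = 470 − 388 = 82.
The remaining cell in column 4 is (3,4) = 470 − 364 = 106.
Using main diagonal: 90 + 94 + 98 + 92 + ? → (1,1) = 470 − 374 = 96.
From row 1, 470 − (96 + 108 + 110 + 72) gives (1,5) = 84.
Row 3 must total 470; the given cells sum to 352, so (3,5) = 118.
The remaining cell in column 5 is (2,5) = 470 − 394 = 76.
The remaining cell in anti-diagonal is (5,1) = 470 − 366 = 104.
Row 5 must total 470; the given cells sum to 392, so (5,3) = 78.
Column 1 needs 470; the known cells sum to 382, so (2,1) = 88.
Using column 3: 110 + 94 + 86 + 78 + ? → (2,3) = 470 − 368 = 102.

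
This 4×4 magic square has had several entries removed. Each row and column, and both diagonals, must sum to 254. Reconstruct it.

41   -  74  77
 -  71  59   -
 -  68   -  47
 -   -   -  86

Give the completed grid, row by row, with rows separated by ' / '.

41 62 74 77 / 80 71 59 44 / 83 68 56 47 / 50 53 65 86

Row 1: 41 + 74 + 77 + ? = 254, so (1,2) = 62.
Column 2 must total 254; the given cells sum to 201, so (4,2) = 53.
Column 4 must total 254; the given cells sum to 210, so (2,4) = 44.
Main diagonal must total 254; the given cells sum to 198, so (3,3) = 56.
Using anti-diagonal: 77 + 59 + 68 + ? → (4,1) = 254 − 204 = 50.
From row 2, 254 − (71 + 59 + 44) gives (2,1) = 80.
From row 3, 254 − (68 + 56 + 47) gives (3,1) = 83.
Row 4 needs 254; the known cells sum to 189, so (4,3) = 65.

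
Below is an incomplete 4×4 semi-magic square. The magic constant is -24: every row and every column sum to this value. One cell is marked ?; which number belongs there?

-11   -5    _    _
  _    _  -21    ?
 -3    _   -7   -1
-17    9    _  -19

5

Row 3 needs -24; the known cells sum to -11, so (3,2) = -13.
The remaining cell in row 4 is (4,3) = -24 − (-27) = 3.
From column 1, -24 − (-11 + (-3) + (-17)) gives (2,1) = 7.
Column 2 needs -24; the known cells sum to -9, so (2,2) = -15.
From column 3, -24 − (-21 + (-7) + 3) gives (1,3) = 1.
The remaining cell in row 1 is (1,4) = -24 − (-15) = -9.
Row 2 needs -24; the known cells sum to -29, so (2,4) = 5.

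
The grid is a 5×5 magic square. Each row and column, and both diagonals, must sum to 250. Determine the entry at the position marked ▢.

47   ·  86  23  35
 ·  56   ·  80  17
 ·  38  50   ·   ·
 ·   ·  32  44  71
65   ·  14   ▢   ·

Using row 1: 47 + 86 + 23 + 35 + ? → (1,2) = 250 − 191 = 59.
Column 3: 86 + 50 + 32 + 14 + ? = 250, so (2,3) = 68.
The remaining cell in main diagonal is (5,5) = 250 − 197 = 53.
From anti-diagonal, 250 − (35 + 80 + 50 + 65) gives (4,2) = 20.
From row 2, 250 − (56 + 68 + 80 + 17) gives (2,1) = 29.
From row 4, 250 − (20 + 32 + 44 + 71) gives (4,1) = 83.
Using column 1: 47 + 29 + 83 + 65 + ? → (3,1) = 250 − 224 = 26.
The remaining cell in column 2 is (5,2) = 250 − 173 = 77.
From column 5, 250 − (35 + 17 + 71 + 53) gives (3,5) = 74.
Using row 3: 26 + 38 + 50 + 74 + ? → (3,4) = 250 − 188 = 62.
From row 5, 250 − (65 + 77 + 14 + 53) gives (5,4) = 41.

41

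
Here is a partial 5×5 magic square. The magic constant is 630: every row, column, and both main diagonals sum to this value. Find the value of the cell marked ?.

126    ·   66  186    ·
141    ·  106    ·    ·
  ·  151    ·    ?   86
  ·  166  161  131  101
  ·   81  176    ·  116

91

Using row 4: 166 + 161 + 131 + 101 + ? → (4,1) = 630 − 559 = 71.
Column 3 must total 630; the given cells sum to 509, so (3,3) = 121.
Main diagonal: 126 + 121 + 131 + 116 + ? = 630, so (2,2) = 136.
Column 2: 136 + 151 + 166 + 81 + ? = 630, so (1,2) = 96.
The remaining cell in row 1 is (1,5) = 630 − 474 = 156.
Column 5: 156 + 86 + 101 + 116 + ? = 630, so (2,5) = 171.
Row 2: 141 + 136 + 106 + 171 + ? = 630, so (2,4) = 76.
The remaining cell in anti-diagonal is (5,1) = 630 − 519 = 111.
Row 5: 111 + 81 + 176 + 116 + ? = 630, so (5,4) = 146.
Column 1 must total 630; the given cells sum to 449, so (3,1) = 181.
Column 4 needs 630; the known cells sum to 539, so (3,4) = 91.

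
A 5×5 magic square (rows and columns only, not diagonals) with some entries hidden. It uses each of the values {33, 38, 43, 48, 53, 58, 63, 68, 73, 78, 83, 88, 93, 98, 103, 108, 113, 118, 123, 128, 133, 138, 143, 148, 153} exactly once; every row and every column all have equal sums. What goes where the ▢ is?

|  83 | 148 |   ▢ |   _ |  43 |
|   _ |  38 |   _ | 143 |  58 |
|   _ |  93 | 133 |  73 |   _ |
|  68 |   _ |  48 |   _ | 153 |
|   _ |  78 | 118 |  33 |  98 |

The 25 entries sum to 2325, so each line sums to 2325/5 = 465.
Row 5: 78 + 118 + 33 + 98 + ? = 465, so (5,1) = 138.
Using column 2: 148 + 38 + 93 + 78 + ? → (4,2) = 465 − 357 = 108.
Column 5 must total 465; the given cells sum to 352, so (3,5) = 113.
Row 3 needs 465; the known cells sum to 412, so (3,1) = 53.
From row 4, 465 − (68 + 108 + 48 + 153) gives (4,4) = 88.
Column 1 needs 465; the known cells sum to 342, so (2,1) = 123.
Column 4 must total 465; the given cells sum to 337, so (1,4) = 128.
Row 1: 83 + 148 + 128 + 43 + ? = 465, so (1,3) = 63.

63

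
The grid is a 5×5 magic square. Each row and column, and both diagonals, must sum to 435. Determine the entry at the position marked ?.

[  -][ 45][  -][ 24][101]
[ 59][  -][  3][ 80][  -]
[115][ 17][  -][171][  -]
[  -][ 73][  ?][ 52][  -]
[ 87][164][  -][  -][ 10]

150

From column 2, 435 − (45 + 17 + 73 + 164) gives (2,2) = 136.
Column 4 must total 435; the given cells sum to 327, so (5,4) = 108.
From anti-diagonal, 435 − (101 + 80 + 73 + 87) gives (3,3) = 94.
Row 2: 59 + 136 + 3 + 80 + ? = 435, so (2,5) = 157.
Row 3 needs 435; the known cells sum to 397, so (3,5) = 38.
Using row 5: 87 + 164 + 108 + 10 + ? → (5,3) = 435 − 369 = 66.
Using column 5: 101 + 157 + 38 + 10 + ? → (4,5) = 435 − 306 = 129.
Using main diagonal: 136 + 94 + 52 + 10 + ? → (1,1) = 435 − 292 = 143.
The remaining cell in row 1 is (1,3) = 435 − 313 = 122.
The remaining cell in column 1 is (4,1) = 435 − 404 = 31.
Using column 3: 122 + 3 + 94 + 66 + ? → (4,3) = 435 − 285 = 150.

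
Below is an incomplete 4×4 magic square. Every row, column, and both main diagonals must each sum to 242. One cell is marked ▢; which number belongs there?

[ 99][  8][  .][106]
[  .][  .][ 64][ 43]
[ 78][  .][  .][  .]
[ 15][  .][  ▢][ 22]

Row 1 needs 242; the known cells sum to 213, so (1,3) = 29.
Column 1 needs 242; the known cells sum to 192, so (2,1) = 50.
Column 4: 106 + 43 + 22 + ? = 242, so (3,4) = 71.
The remaining cell in anti-diagonal is (3,2) = 242 − 185 = 57.
Using row 2: 50 + 64 + 43 + ? → (2,2) = 242 − 157 = 85.
Row 3 needs 242; the known cells sum to 206, so (3,3) = 36.
From column 2, 242 − (8 + 85 + 57) gives (4,2) = 92.
Using column 3: 29 + 64 + 36 + ? → (4,3) = 242 − 129 = 113.

113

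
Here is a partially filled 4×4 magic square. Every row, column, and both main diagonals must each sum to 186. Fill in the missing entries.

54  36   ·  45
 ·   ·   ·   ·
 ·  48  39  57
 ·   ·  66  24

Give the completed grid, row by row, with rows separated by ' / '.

54 36 51 45 / 27 69 30 60 / 42 48 39 57 / 63 33 66 24

Row 1 must total 186; the given cells sum to 135, so (1,3) = 51.
Row 3 must total 186; the given cells sum to 144, so (3,1) = 42.
From column 3, 186 − (51 + 39 + 66) gives (2,3) = 30.
From column 4, 186 − (45 + 57 + 24) gives (2,4) = 60.
Main diagonal needs 186; the known cells sum to 117, so (2,2) = 69.
From anti-diagonal, 186 − (45 + 30 + 48) gives (4,1) = 63.
Using row 2: 69 + 30 + 60 + ? → (2,1) = 186 − 159 = 27.
The remaining cell in row 4 is (4,2) = 186 − 153 = 33.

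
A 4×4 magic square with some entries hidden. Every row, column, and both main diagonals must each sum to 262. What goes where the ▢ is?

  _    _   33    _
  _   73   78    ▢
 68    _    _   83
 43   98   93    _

63

From row 4, 262 − (43 + 98 + 93) gives (4,4) = 28.
Column 3: 33 + 78 + 93 + ? = 262, so (3,3) = 58.
Main diagonal needs 262; the known cells sum to 159, so (1,1) = 103.
Row 3: 68 + 58 + 83 + ? = 262, so (3,2) = 53.
Column 1 needs 262; the known cells sum to 214, so (2,1) = 48.
From column 2, 262 − (73 + 53 + 98) gives (1,2) = 38.
Using anti-diagonal: 78 + 53 + 43 + ? → (1,4) = 262 − 174 = 88.
Row 2: 48 + 73 + 78 + ? = 262, so (2,4) = 63.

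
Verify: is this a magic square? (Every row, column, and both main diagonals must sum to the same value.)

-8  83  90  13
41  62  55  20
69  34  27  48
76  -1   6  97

Row 1: -8 + 83 + 90 + 13 = 178.
Row 2: 41 + 62 + 55 + 20 = 178.
Row 3: 69 + 34 + 27 + 48 = 178.
Row 4: 76 + (-1) + 6 + 97 = 178.
Column 1: -8 + 41 + 69 + 76 = 178.
Column 2: 83 + 62 + 34 + (-1) = 178.
Column 3: 90 + 55 + 27 + 6 = 178.
Column 4: 13 + 20 + 48 + 97 = 178.
Main diagonal: -8 + 62 + 27 + 97 = 178.
Anti-diagonal: 13 + 55 + 34 + 76 = 178.
All lines sum to 178.

Yes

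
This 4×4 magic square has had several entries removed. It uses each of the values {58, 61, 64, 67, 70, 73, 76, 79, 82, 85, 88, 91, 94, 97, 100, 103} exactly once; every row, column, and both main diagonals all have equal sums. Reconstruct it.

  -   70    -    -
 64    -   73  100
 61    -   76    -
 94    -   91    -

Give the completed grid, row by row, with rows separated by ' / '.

103 70 82 67 / 64 85 73 100 / 61 88 76 97 / 94 79 91 58

The 16 entries sum to 1288, so each line sums to 1288/4 = 322.
From row 2, 322 − (64 + 73 + 100) gives (2,2) = 85.
The remaining cell in column 1 is (1,1) = 322 − 219 = 103.
From column 3, 322 − (73 + 76 + 91) gives (1,3) = 82.
Main diagonal needs 322; the known cells sum to 264, so (4,4) = 58.
Using row 1: 103 + 70 + 82 + ? → (1,4) = 322 − 255 = 67.
Row 4: 94 + 91 + 58 + ? = 322, so (4,2) = 79.
Column 2 must total 322; the given cells sum to 234, so (3,2) = 88.
Column 4 needs 322; the known cells sum to 225, so (3,4) = 97.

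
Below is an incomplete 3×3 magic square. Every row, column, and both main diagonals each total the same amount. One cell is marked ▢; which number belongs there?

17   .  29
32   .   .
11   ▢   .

Column 1 is complete and sums to 60; that is the magic constant.
From row 1, 60 − (17 + 29) gives (1,2) = 14.
The remaining cell in anti-diagonal is (2,2) = 60 − 40 = 20.
Row 2: 32 + 20 + ? = 60, so (2,3) = 8.
Column 2 needs 60; the known cells sum to 34, so (3,2) = 26.

26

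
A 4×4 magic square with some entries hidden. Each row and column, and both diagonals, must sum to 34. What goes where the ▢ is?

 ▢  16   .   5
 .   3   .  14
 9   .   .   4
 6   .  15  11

12

Row 4 must total 34; the given cells sum to 32, so (4,2) = 2.
Column 2 must total 34; the given cells sum to 21, so (3,2) = 13.
Using anti-diagonal: 5 + 13 + 6 + ? → (2,3) = 34 − 24 = 10.
Row 2: 3 + 10 + 14 + ? = 34, so (2,1) = 7.
Row 3: 9 + 13 + 4 + ? = 34, so (3,3) = 8.
The remaining cell in column 1 is (1,1) = 34 − 22 = 12.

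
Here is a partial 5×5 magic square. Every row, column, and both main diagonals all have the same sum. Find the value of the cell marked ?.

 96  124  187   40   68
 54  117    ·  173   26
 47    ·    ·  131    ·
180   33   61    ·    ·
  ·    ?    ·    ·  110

166

Row 1 is complete and sums to 515; that is the magic constant.
Row 2 must total 515; the given cells sum to 370, so (2,3) = 145.
Column 1 needs 515; the known cells sum to 377, so (5,1) = 138.
Anti-diagonal must total 515; the given cells sum to 412, so (3,3) = 103.
Using column 3: 187 + 145 + 103 + 61 + ? → (5,3) = 515 − 496 = 19.
Main diagonal must total 515; the given cells sum to 426, so (4,4) = 89.
Using row 4: 180 + 33 + 61 + 89 + ? → (4,5) = 515 − 363 = 152.
Column 4: 40 + 173 + 131 + 89 + ? = 515, so (5,4) = 82.
Column 5 must total 515; the given cells sum to 356, so (3,5) = 159.
Using row 3: 47 + 103 + 131 + 159 + ? → (3,2) = 515 − 440 = 75.
From row 5, 515 − (138 + 19 + 82 + 110) gives (5,2) = 166.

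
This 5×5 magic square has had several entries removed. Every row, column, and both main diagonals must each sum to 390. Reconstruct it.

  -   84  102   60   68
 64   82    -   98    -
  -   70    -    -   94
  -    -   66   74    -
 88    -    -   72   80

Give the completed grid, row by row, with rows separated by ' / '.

Using row 1: 84 + 102 + 60 + 68 + ? → (1,1) = 390 − 314 = 76.
Column 4 needs 390; the known cells sum to 304, so (3,4) = 86.
Main diagonal: 76 + 82 + 74 + 80 + ? = 390, so (3,3) = 78.
Using anti-diagonal: 68 + 98 + 78 + 88 + ? → (4,2) = 390 − 332 = 58.
The remaining cell in row 3 is (3,1) = 390 − 328 = 62.
From column 1, 390 − (76 + 64 + 62 + 88) gives (4,1) = 100.
Column 2: 84 + 82 + 70 + 58 + ? = 390, so (5,2) = 96.
From row 4, 390 − (100 + 58 + 66 + 74) gives (4,5) = 92.
Using row 5: 88 + 96 + 72 + 80 + ? → (5,3) = 390 − 336 = 54.
The remaining cell in column 3 is (2,3) = 390 − 300 = 90.
From column 5, 390 − (68 + 94 + 92 + 80) gives (2,5) = 56.

76 84 102 60 68 / 64 82 90 98 56 / 62 70 78 86 94 / 100 58 66 74 92 / 88 96 54 72 80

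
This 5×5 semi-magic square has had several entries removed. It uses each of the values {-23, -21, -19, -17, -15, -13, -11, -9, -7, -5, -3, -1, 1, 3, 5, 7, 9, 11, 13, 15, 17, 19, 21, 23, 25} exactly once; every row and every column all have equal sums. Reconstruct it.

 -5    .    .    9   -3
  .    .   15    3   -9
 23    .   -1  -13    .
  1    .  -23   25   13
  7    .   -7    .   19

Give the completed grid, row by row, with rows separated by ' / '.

The 25 entries sum to 25, so each line sums to 25/5 = 5.
The remaining cell in row 4 is (4,2) = 5 − 16 = -11.
Column 1 must total 5; the given cells sum to 26, so (2,1) = -21.
Column 3: 15 + (-1) + (-23) + (-7) + ? = 5, so (1,3) = 21.
Column 4: 9 + 3 + (-13) + 25 + ? = 5, so (5,4) = -19.
The remaining cell in column 5 is (3,5) = 5 − 20 = -15.
Row 1 must total 5; the given cells sum to 22, so (1,2) = -17.
Using row 2: -21 + 15 + 3 + (-9) + ? → (2,2) = 5 − (-12) = 17.
Using row 3: 23 + (-1) + (-13) + (-15) + ? → (3,2) = 5 − (-6) = 11.
The remaining cell in row 5 is (5,2) = 5 − 0 = 5.

-5 -17 21 9 -3 / -21 17 15 3 -9 / 23 11 -1 -13 -15 / 1 -11 -23 25 13 / 7 5 -7 -19 19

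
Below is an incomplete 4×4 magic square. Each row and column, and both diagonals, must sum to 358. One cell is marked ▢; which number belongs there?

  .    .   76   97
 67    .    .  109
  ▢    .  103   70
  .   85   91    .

112

The remaining cell in column 3 is (2,3) = 358 − 270 = 88.
Using column 4: 97 + 109 + 70 + ? → (4,4) = 358 − 276 = 82.
Row 2 needs 358; the known cells sum to 264, so (2,2) = 94.
The remaining cell in row 4 is (4,1) = 358 − 258 = 100.
Main diagonal must total 358; the given cells sum to 279, so (1,1) = 79.
The remaining cell in anti-diagonal is (3,2) = 358 − 285 = 73.
Row 1: 79 + 76 + 97 + ? = 358, so (1,2) = 106.
Using row 3: 73 + 103 + 70 + ? → (3,1) = 358 − 246 = 112.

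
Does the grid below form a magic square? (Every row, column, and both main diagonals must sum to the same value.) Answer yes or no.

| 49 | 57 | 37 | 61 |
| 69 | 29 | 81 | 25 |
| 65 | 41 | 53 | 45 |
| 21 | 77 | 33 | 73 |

Row 1: 49 + 57 + 37 + 61 = 204.
Row 2: 69 + 29 + 81 + 25 = 204.
Row 3: 65 + 41 + 53 + 45 = 204.
Row 4: 21 + 77 + 33 + 73 = 204.
Column 1: 49 + 69 + 65 + 21 = 204.
Column 2: 57 + 29 + 41 + 77 = 204.
Column 3: 37 + 81 + 53 + 33 = 204.
Column 4: 61 + 25 + 45 + 73 = 204.
Main diagonal: 49 + 29 + 53 + 73 = 204.
Anti-diagonal: 61 + 81 + 41 + 21 = 204.
All lines sum to 204.

Yes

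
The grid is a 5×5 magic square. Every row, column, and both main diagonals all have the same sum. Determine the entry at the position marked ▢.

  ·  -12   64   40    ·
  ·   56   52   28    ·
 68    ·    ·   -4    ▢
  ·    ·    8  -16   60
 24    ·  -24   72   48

Column 4 is complete and sums to 120; that is the magic constant.
Using row 5: 24 + (-24) + 72 + 48 + ? → (5,2) = 120 − 120 = 0.
Column 3 must total 120; the given cells sum to 100, so (3,3) = 20.
Main diagonal must total 120; the given cells sum to 108, so (1,1) = 12.
Using row 1: 12 + (-12) + 64 + 40 + ? → (1,5) = 120 − 104 = 16.
Anti-diagonal must total 120; the given cells sum to 88, so (4,2) = 32.
The remaining cell in row 4 is (4,1) = 120 − 84 = 36.
Column 1 must total 120; the given cells sum to 140, so (2,1) = -20.
The remaining cell in column 2 is (3,2) = 120 − 76 = 44.
Using row 2: -20 + 56 + 52 + 28 + ? → (2,5) = 120 − 116 = 4.
Row 3: 68 + 44 + 20 + (-4) + ? = 120, so (3,5) = -8.

-8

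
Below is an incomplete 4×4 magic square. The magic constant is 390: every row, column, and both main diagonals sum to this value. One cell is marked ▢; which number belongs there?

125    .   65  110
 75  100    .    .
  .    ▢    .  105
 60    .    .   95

85

From row 1, 390 − (125 + 65 + 110) gives (1,2) = 90.
Column 1 must total 390; the given cells sum to 260, so (3,1) = 130.
Using column 4: 110 + 105 + 95 + ? → (2,4) = 390 − 310 = 80.
The remaining cell in main diagonal is (3,3) = 390 − 320 = 70.
Row 2 needs 390; the known cells sum to 255, so (2,3) = 135.
Row 3 needs 390; the known cells sum to 305, so (3,2) = 85.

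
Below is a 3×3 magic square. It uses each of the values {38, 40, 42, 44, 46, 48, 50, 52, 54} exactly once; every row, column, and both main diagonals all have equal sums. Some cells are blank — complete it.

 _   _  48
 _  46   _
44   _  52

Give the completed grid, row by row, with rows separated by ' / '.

The 9 entries sum to 414, so each line sums to 414/3 = 138.
Row 3: 44 + 52 + ? = 138, so (3,2) = 42.
The remaining cell in column 2 is (1,2) = 138 − 88 = 50.
Column 3 needs 138; the known cells sum to 100, so (2,3) = 38.
Main diagonal must total 138; the given cells sum to 98, so (1,1) = 40.
The remaining cell in row 2 is (2,1) = 138 − 84 = 54.

40 50 48 / 54 46 38 / 44 42 52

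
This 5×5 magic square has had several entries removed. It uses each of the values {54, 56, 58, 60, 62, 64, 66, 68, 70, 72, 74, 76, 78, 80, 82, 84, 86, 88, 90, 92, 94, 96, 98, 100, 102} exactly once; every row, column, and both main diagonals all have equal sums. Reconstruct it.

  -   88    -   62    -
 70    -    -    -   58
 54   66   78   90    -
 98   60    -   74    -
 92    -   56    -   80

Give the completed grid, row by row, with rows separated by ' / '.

76 88 100 62 64 / 70 82 84 96 58 / 54 66 78 90 102 / 98 60 72 74 86 / 92 94 56 68 80

The 25 entries sum to 1950, so each line sums to 1950/5 = 390.
Row 3: 54 + 66 + 78 + 90 + ? = 390, so (3,5) = 102.
Using column 1: 70 + 54 + 98 + 92 + ? → (1,1) = 390 − 314 = 76.
Main diagonal must total 390; the given cells sum to 308, so (2,2) = 82.
Column 2 needs 390; the known cells sum to 296, so (5,2) = 94.
From row 5, 390 − (92 + 94 + 56 + 80) gives (5,4) = 68.
Using column 4: 62 + 90 + 74 + 68 + ? → (2,4) = 390 − 294 = 96.
Anti-diagonal must total 390; the given cells sum to 326, so (1,5) = 64.
Row 1 must total 390; the given cells sum to 290, so (1,3) = 100.
Row 2: 70 + 82 + 96 + 58 + ? = 390, so (2,3) = 84.
Column 3: 100 + 84 + 78 + 56 + ? = 390, so (4,3) = 72.
Column 5 needs 390; the known cells sum to 304, so (4,5) = 86.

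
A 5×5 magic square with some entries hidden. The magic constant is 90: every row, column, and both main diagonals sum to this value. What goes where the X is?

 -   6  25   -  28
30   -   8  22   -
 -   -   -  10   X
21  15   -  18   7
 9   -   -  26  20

24

Row 4 needs 90; the known cells sum to 61, so (4,3) = 29.
The remaining cell in column 4 is (1,4) = 90 − 76 = 14.
Anti-diagonal: 28 + 22 + 15 + 9 + ? = 90, so (3,3) = 16.
Using row 1: 6 + 25 + 14 + 28 + ? → (1,1) = 90 − 73 = 17.
Using column 1: 17 + 30 + 21 + 9 + ? → (3,1) = 90 − 77 = 13.
Using column 3: 25 + 8 + 16 + 29 + ? → (5,3) = 90 − 78 = 12.
Main diagonal needs 90; the known cells sum to 71, so (2,2) = 19.
Using row 2: 30 + 19 + 8 + 22 + ? → (2,5) = 90 − 79 = 11.
The remaining cell in row 5 is (5,2) = 90 − 67 = 23.
Column 2 must total 90; the given cells sum to 63, so (3,2) = 27.
The remaining cell in column 5 is (3,5) = 90 − 66 = 24.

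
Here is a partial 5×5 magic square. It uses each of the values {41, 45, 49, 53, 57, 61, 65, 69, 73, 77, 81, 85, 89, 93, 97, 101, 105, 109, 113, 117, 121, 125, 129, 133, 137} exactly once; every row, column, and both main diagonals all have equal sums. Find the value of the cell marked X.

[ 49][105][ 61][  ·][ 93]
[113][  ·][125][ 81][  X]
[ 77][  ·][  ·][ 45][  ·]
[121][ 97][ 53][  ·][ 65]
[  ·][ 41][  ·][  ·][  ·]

The 25 entries sum to 2225, so each line sums to 2225/5 = 445.
Row 1 needs 445; the known cells sum to 308, so (1,4) = 137.
From row 4, 445 − (121 + 97 + 53 + 65) gives (4,4) = 109.
Using column 1: 49 + 113 + 77 + 121 + ? → (5,1) = 445 − 360 = 85.
Using column 4: 137 + 81 + 45 + 109 + ? → (5,4) = 445 − 372 = 73.
Anti-diagonal needs 445; the known cells sum to 356, so (3,3) = 89.
The remaining cell in column 3 is (5,3) = 445 − 328 = 117.
Row 5 needs 445; the known cells sum to 316, so (5,5) = 129.
From main diagonal, 445 − (49 + 89 + 109 + 129) gives (2,2) = 69.
Row 2: 113 + 69 + 125 + 81 + ? = 445, so (2,5) = 57.

57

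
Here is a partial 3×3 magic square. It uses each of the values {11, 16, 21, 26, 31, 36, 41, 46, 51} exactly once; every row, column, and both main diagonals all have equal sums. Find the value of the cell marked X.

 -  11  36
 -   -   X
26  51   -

41

The 9 entries sum to 279, so each line sums to 279/3 = 93.
Row 1 must total 93; the given cells sum to 47, so (1,1) = 46.
Using row 3: 26 + 51 + ? → (3,3) = 93 − 77 = 16.
Column 1 needs 93; the known cells sum to 72, so (2,1) = 21.
Column 2 must total 93; the given cells sum to 62, so (2,2) = 31.
The remaining cell in column 3 is (2,3) = 93 − 52 = 41.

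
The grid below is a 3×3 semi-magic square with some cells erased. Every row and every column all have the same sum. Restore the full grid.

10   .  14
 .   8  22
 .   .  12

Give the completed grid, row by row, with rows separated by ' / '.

Column 3 is already complete: 14 + 22 + 12 = 48, so that is the magic constant.
Using row 1: 10 + 14 + ? → (1,2) = 48 − 24 = 24.
Row 2: 8 + 22 + ? = 48, so (2,1) = 18.
From column 1, 48 − (10 + 18) gives (3,1) = 20.
Using column 2: 24 + 8 + ? → (3,2) = 48 − 32 = 16.

10 24 14 / 18 8 22 / 20 16 12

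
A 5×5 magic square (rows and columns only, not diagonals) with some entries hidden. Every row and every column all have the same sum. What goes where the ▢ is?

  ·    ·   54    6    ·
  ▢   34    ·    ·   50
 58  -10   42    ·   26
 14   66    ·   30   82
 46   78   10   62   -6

Row 5 is complete and sums to 190; that is the magic constant.
The remaining cell in row 3 is (3,4) = 190 − 116 = 74.
Row 4 needs 190; the known cells sum to 192, so (4,3) = -2.
Column 2: 34 + (-10) + 66 + 78 + ? = 190, so (1,2) = 22.
Column 3: 54 + 42 + (-2) + 10 + ? = 190, so (2,3) = 86.
Using column 4: 6 + 74 + 30 + 62 + ? → (2,4) = 190 − 172 = 18.
Column 5: 50 + 26 + 82 + (-6) + ? = 190, so (1,5) = 38.
Row 1 must total 190; the given cells sum to 120, so (1,1) = 70.
The remaining cell in row 2 is (2,1) = 190 − 188 = 2.

2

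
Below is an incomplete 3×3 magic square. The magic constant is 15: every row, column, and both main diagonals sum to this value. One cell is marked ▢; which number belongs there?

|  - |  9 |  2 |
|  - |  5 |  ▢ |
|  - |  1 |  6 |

7

Using row 1: 9 + 2 + ? → (1,1) = 15 − 11 = 4.
Row 3: 1 + 6 + ? = 15, so (3,1) = 8.
Using column 1: 4 + 8 + ? → (2,1) = 15 − 12 = 3.
Using column 3: 2 + 6 + ? → (2,3) = 15 − 8 = 7.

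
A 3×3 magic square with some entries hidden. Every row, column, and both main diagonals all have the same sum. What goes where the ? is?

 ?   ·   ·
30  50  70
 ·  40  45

Row 2 is complete and sums to 150; that is the magic constant.
Row 3 must total 150; the given cells sum to 85, so (3,1) = 65.
Using column 1: 30 + 65 + ? → (1,1) = 150 − 95 = 55.

55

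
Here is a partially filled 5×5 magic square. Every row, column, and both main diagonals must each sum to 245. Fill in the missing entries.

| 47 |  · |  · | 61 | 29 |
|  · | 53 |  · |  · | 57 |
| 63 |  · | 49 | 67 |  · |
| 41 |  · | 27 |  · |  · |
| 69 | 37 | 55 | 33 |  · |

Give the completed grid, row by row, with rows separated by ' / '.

Using row 5: 69 + 37 + 55 + 33 + ? → (5,5) = 245 − 194 = 51.
From column 1, 245 − (47 + 63 + 41 + 69) gives (2,1) = 25.
The remaining cell in main diagonal is (4,4) = 245 − 200 = 45.
Column 4: 61 + 67 + 45 + 33 + ? = 245, so (2,4) = 39.
Using anti-diagonal: 29 + 39 + 49 + 69 + ? → (4,2) = 245 − 186 = 59.
Row 2 must total 245; the given cells sum to 174, so (2,3) = 71.
Row 4: 41 + 59 + 27 + 45 + ? = 245, so (4,5) = 73.
Column 3 must total 245; the given cells sum to 202, so (1,3) = 43.
Column 5: 29 + 57 + 73 + 51 + ? = 245, so (3,5) = 35.
From row 1, 245 − (47 + 43 + 61 + 29) gives (1,2) = 65.
Row 3 needs 245; the known cells sum to 214, so (3,2) = 31.

47 65 43 61 29 / 25 53 71 39 57 / 63 31 49 67 35 / 41 59 27 45 73 / 69 37 55 33 51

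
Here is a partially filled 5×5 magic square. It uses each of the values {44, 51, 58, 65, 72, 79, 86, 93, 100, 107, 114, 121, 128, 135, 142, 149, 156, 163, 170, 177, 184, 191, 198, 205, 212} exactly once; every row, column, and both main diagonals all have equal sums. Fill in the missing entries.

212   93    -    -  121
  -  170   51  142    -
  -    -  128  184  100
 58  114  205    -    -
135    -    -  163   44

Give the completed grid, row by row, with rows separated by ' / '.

212 93 149 65 121 / 79 170 51 142 198 / 156 72 128 184 100 / 58 114 205 86 177 / 135 191 107 163 44

The 25 entries sum to 3200, so each line sums to 3200/5 = 640.
Main diagonal must total 640; the given cells sum to 554, so (4,4) = 86.
From row 4, 640 − (58 + 114 + 205 + 86) gives (4,5) = 177.
Column 4 must total 640; the given cells sum to 575, so (1,4) = 65.
Using column 5: 121 + 100 + 177 + 44 + ? → (2,5) = 640 − 442 = 198.
Row 1: 212 + 93 + 65 + 121 + ? = 640, so (1,3) = 149.
From row 2, 640 − (170 + 51 + 142 + 198) gives (2,1) = 79.
Column 1: 212 + 79 + 58 + 135 + ? = 640, so (3,1) = 156.
Using column 3: 149 + 51 + 128 + 205 + ? → (5,3) = 640 − 533 = 107.
Using row 3: 156 + 128 + 184 + 100 + ? → (3,2) = 640 − 568 = 72.
Row 5 needs 640; the known cells sum to 449, so (5,2) = 191.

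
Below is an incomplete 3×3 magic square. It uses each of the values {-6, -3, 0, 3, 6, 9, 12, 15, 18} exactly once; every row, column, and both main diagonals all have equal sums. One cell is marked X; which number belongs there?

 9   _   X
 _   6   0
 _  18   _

15

The 9 entries sum to 54, so each line sums to 54/3 = 18.
Row 2: 6 + 0 + ? = 18, so (2,1) = 12.
The remaining cell in column 1 is (3,1) = 18 − 21 = -3.
Column 2: 6 + 18 + ? = 18, so (1,2) = -6.
Main diagonal: 9 + 6 + ? = 18, so (3,3) = 3.
From anti-diagonal, 18 − (6 + (-3)) gives (1,3) = 15.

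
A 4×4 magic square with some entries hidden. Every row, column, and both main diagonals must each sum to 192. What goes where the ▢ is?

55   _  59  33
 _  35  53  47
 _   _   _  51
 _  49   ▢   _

39

The remaining cell in row 1 is (1,2) = 192 − 147 = 45.
Row 2: 35 + 53 + 47 + ? = 192, so (2,1) = 57.
Column 2: 45 + 35 + 49 + ? = 192, so (3,2) = 63.
Using column 4: 33 + 47 + 51 + ? → (4,4) = 192 − 131 = 61.
The remaining cell in main diagonal is (3,3) = 192 − 151 = 41.
The remaining cell in anti-diagonal is (4,1) = 192 − 149 = 43.
Row 3 must total 192; the given cells sum to 155, so (3,1) = 37.
From row 4, 192 − (43 + 49 + 61) gives (4,3) = 39.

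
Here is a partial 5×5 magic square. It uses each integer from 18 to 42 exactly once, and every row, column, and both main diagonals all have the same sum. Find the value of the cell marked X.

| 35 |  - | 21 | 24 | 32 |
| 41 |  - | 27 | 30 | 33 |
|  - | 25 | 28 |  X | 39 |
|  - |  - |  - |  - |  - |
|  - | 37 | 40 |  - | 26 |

36

The entries are 18 through 42, which sum to 750, so each line sums to 750/5 = 150.
The remaining cell in row 1 is (1,2) = 150 − 112 = 38.
From row 2, 150 − (41 + 27 + 30 + 33) gives (2,2) = 19.
Column 2: 38 + 19 + 25 + 37 + ? = 150, so (4,2) = 31.
Column 3: 21 + 27 + 28 + 40 + ? = 150, so (4,3) = 34.
From column 5, 150 − (32 + 33 + 39 + 26) gives (4,5) = 20.
The remaining cell in main diagonal is (4,4) = 150 − 108 = 42.
Anti-diagonal: 32 + 30 + 28 + 31 + ? = 150, so (5,1) = 29.
The remaining cell in row 4 is (4,1) = 150 − 127 = 23.
Row 5 needs 150; the known cells sum to 132, so (5,4) = 18.
The remaining cell in column 1 is (3,1) = 150 − 128 = 22.
Column 4 needs 150; the known cells sum to 114, so (3,4) = 36.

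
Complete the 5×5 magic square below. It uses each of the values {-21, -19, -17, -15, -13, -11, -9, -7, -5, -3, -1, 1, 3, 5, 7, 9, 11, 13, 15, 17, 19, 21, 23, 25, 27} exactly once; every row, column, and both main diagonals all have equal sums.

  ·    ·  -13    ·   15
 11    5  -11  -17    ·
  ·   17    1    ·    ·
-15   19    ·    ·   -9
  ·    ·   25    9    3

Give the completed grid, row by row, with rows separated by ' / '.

The 25 entries sum to 75, so each line sums to 75/5 = 15.
Row 2 needs 15; the known cells sum to -12, so (2,5) = 27.
Column 3 needs 15; the known cells sum to 2, so (4,3) = 13.
Column 5 needs 15; the known cells sum to 36, so (3,5) = -21.
Using anti-diagonal: 15 + (-17) + 1 + 19 + ? → (5,1) = 15 − 18 = -3.
Using row 4: -15 + 19 + 13 + (-9) + ? → (4,4) = 15 − 8 = 7.
Row 5 must total 15; the given cells sum to 34, so (5,2) = -19.
Column 2: 5 + 17 + 19 + (-19) + ? = 15, so (1,2) = -7.
From main diagonal, 15 − (5 + 1 + 7 + 3) gives (1,1) = -1.
Using row 1: -1 + (-7) + (-13) + 15 + ? → (1,4) = 15 − (-6) = 21.
Column 1 must total 15; the given cells sum to -8, so (3,1) = 23.
Column 4 must total 15; the given cells sum to 20, so (3,4) = -5.

-1 -7 -13 21 15 / 11 5 -11 -17 27 / 23 17 1 -5 -21 / -15 19 13 7 -9 / -3 -19 25 9 3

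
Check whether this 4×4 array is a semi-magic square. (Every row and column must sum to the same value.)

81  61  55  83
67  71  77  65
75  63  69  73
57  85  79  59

Yes

Row 1: 81 + 61 + 55 + 83 = 280.
Row 2: 67 + 71 + 77 + 65 = 280.
Row 3: 75 + 63 + 69 + 73 = 280.
Row 4: 57 + 85 + 79 + 59 = 280.
Column 1: 81 + 67 + 75 + 57 = 280.
Column 2: 61 + 71 + 63 + 85 = 280.
Column 3: 55 + 77 + 69 + 79 = 280.
Column 4: 83 + 65 + 73 + 59 = 280.
All lines sum to 280.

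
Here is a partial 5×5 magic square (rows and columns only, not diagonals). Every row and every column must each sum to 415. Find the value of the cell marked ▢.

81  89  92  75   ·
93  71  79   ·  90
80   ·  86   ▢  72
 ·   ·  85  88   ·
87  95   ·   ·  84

94

Row 1 must total 415; the given cells sum to 337, so (1,5) = 78.
Row 2 needs 415; the known cells sum to 333, so (2,4) = 82.
From column 1, 415 − (81 + 93 + 80 + 87) gives (4,1) = 74.
The remaining cell in column 3 is (5,3) = 415 − 342 = 73.
From column 5, 415 − (78 + 90 + 72 + 84) gives (4,5) = 91.
Row 4: 74 + 85 + 88 + 91 + ? = 415, so (4,2) = 77.
The remaining cell in row 5 is (5,4) = 415 − 339 = 76.
Column 2 needs 415; the known cells sum to 332, so (3,2) = 83.
The remaining cell in column 4 is (3,4) = 415 − 321 = 94.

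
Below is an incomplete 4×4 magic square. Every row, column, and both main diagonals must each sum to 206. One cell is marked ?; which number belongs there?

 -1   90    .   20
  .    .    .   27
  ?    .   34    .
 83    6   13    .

Row 1: -1 + 90 + 20 + ? = 206, so (1,3) = 97.
The remaining cell in row 4 is (4,4) = 206 − 102 = 104.
Using column 3: 97 + 34 + 13 + ? → (2,3) = 206 − 144 = 62.
The remaining cell in column 4 is (3,4) = 206 − 151 = 55.
From main diagonal, 206 − (-1 + 34 + 104) gives (2,2) = 69.
From anti-diagonal, 206 − (20 + 62 + 83) gives (3,2) = 41.
The remaining cell in row 2 is (2,1) = 206 − 158 = 48.
Row 3 must total 206; the given cells sum to 130, so (3,1) = 76.

76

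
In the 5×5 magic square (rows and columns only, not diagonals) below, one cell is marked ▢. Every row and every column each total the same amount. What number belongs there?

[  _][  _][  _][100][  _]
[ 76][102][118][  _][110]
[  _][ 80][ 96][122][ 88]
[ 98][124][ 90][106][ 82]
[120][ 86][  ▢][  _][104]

112

Row 4 is complete and sums to 500; that is the magic constant.
From row 2, 500 − (76 + 102 + 118 + 110) gives (2,4) = 94.
From row 3, 500 − (80 + 96 + 122 + 88) gives (3,1) = 114.
From column 1, 500 − (76 + 114 + 98 + 120) gives (1,1) = 92.
Using column 2: 102 + 80 + 124 + 86 + ? → (1,2) = 500 − 392 = 108.
Using column 4: 100 + 94 + 122 + 106 + ? → (5,4) = 500 − 422 = 78.
The remaining cell in column 5 is (1,5) = 500 − 384 = 116.
Row 1 must total 500; the given cells sum to 416, so (1,3) = 84.
The remaining cell in row 5 is (5,3) = 500 − 388 = 112.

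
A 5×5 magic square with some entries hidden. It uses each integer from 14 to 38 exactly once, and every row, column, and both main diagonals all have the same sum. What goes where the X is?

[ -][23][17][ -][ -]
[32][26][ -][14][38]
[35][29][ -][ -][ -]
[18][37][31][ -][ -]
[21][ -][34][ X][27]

The entries are 14 through 38, which sum to 650, so each line sums to 650/5 = 130.
From row 2, 130 − (32 + 26 + 14 + 38) gives (2,3) = 20.
Column 1 needs 130; the known cells sum to 106, so (1,1) = 24.
Column 2 needs 130; the known cells sum to 115, so (5,2) = 15.
From column 3, 130 − (17 + 20 + 31 + 34) gives (3,3) = 28.
Using main diagonal: 24 + 26 + 28 + 27 + ? → (4,4) = 130 − 105 = 25.
Anti-diagonal needs 130; the known cells sum to 100, so (1,5) = 30.
Using row 1: 24 + 23 + 17 + 30 + ? → (1,4) = 130 − 94 = 36.
Using row 4: 18 + 37 + 31 + 25 + ? → (4,5) = 130 − 111 = 19.
The remaining cell in row 5 is (5,4) = 130 − 97 = 33.

33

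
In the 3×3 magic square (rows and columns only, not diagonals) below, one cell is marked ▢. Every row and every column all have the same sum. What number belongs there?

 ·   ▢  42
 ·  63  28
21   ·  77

35

Column 3 is complete and sums to 147; that is the magic constant.
Using row 2: 63 + 28 + ? → (2,1) = 147 − 91 = 56.
The remaining cell in row 3 is (3,2) = 147 − 98 = 49.
Column 1 needs 147; the known cells sum to 77, so (1,1) = 70.
Column 2: 63 + 49 + ? = 147, so (1,2) = 35.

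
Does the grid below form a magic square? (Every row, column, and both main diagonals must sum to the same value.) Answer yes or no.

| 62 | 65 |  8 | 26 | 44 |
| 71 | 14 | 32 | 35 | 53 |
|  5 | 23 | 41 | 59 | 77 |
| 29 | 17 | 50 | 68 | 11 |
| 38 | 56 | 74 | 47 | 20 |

No — column 5 sums to 205 but row 5 sums to 235.

Row 1: 62 + 65 + 8 + 26 + 44 = 205.
Row 2: 71 + 14 + 32 + 35 + 53 = 205.
Row 3: 5 + 23 + 41 + 59 + 77 = 205.
Row 4: 29 + 17 + 50 + 68 + 11 = 175.
Row 5: 38 + 56 + 74 + 47 + 20 = 235.
Column 1: 62 + 71 + 5 + 29 + 38 = 205.
Column 2: 65 + 14 + 23 + 17 + 56 = 175.
Column 3: 8 + 32 + 41 + 50 + 74 = 205.
Column 4: 26 + 35 + 59 + 68 + 47 = 235.
Column 5: 44 + 53 + 77 + 11 + 20 = 205.
Main diagonal: 62 + 14 + 41 + 68 + 20 = 205.
Anti-diagonal: 44 + 35 + 41 + 17 + 38 = 175.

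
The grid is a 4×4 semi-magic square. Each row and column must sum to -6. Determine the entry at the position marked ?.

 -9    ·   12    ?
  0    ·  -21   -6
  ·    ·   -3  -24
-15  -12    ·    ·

Row 2 needs -6; the known cells sum to -27, so (2,2) = 21.
Column 1: -9 + 0 + (-15) + ? = -6, so (3,1) = 18.
Column 3 needs -6; the known cells sum to -12, so (4,3) = 6.
Row 3 needs -6; the known cells sum to -9, so (3,2) = 3.
Using row 4: -15 + (-12) + 6 + ? → (4,4) = -6 − (-21) = 15.
Column 2: 21 + 3 + (-12) + ? = -6, so (1,2) = -18.
Column 4 needs -6; the known cells sum to -15, so (1,4) = 9.

9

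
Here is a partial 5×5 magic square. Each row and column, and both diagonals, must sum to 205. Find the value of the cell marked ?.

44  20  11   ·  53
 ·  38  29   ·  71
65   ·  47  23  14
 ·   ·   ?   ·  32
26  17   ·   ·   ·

50

Row 1 needs 205; the known cells sum to 128, so (1,4) = 77.
Row 3 must total 205; the given cells sum to 149, so (3,2) = 56.
From column 2, 205 − (20 + 38 + 56 + 17) gives (4,2) = 74.
From column 5, 205 − (53 + 71 + 14 + 32) gives (5,5) = 35.
Main diagonal: 44 + 38 + 47 + 35 + ? = 205, so (4,4) = 41.
Anti-diagonal needs 205; the known cells sum to 200, so (2,4) = 5.
Using row 2: 38 + 29 + 5 + 71 + ? → (2,1) = 205 − 143 = 62.
Column 1 needs 205; the known cells sum to 197, so (4,1) = 8.
Column 4: 77 + 5 + 23 + 41 + ? = 205, so (5,4) = 59.
Row 4 must total 205; the given cells sum to 155, so (4,3) = 50.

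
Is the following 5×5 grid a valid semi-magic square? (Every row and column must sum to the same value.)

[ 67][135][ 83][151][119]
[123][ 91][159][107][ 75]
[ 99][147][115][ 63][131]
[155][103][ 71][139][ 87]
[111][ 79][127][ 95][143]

Row 1: 67 + 135 + 83 + 151 + 119 = 555.
Row 2: 123 + 91 + 159 + 107 + 75 = 555.
Row 3: 99 + 147 + 115 + 63 + 131 = 555.
Row 4: 155 + 103 + 71 + 139 + 87 = 555.
Row 5: 111 + 79 + 127 + 95 + 143 = 555.
Column 1: 67 + 123 + 99 + 155 + 111 = 555.
Column 2: 135 + 91 + 147 + 103 + 79 = 555.
Column 3: 83 + 159 + 115 + 71 + 127 = 555.
Column 4: 151 + 107 + 63 + 139 + 95 = 555.
Column 5: 119 + 75 + 131 + 87 + 143 = 555.
All lines sum to 555.

Yes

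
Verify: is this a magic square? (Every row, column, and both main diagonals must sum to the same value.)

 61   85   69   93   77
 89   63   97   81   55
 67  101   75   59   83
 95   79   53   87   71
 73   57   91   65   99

Yes

Row 1: 61 + 85 + 69 + 93 + 77 = 385.
Row 2: 89 + 63 + 97 + 81 + 55 = 385.
Row 3: 67 + 101 + 75 + 59 + 83 = 385.
Row 4: 95 + 79 + 53 + 87 + 71 = 385.
Row 5: 73 + 57 + 91 + 65 + 99 = 385.
Column 1: 61 + 89 + 67 + 95 + 73 = 385.
Column 2: 85 + 63 + 101 + 79 + 57 = 385.
Column 3: 69 + 97 + 75 + 53 + 91 = 385.
Column 4: 93 + 81 + 59 + 87 + 65 = 385.
Column 5: 77 + 55 + 83 + 71 + 99 = 385.
Main diagonal: 61 + 63 + 75 + 87 + 99 = 385.
Anti-diagonal: 77 + 81 + 75 + 79 + 73 = 385.
All lines sum to 385.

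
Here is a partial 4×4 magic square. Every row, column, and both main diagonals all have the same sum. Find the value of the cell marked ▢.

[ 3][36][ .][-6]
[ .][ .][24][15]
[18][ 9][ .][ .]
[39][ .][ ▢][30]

-3

Anti-diagonal is complete and sums to 66; that is the magic constant.
Row 1 needs 66; the known cells sum to 33, so (1,3) = 33.
Column 1 must total 66; the given cells sum to 60, so (2,1) = 6.
Column 4 must total 66; the given cells sum to 39, so (3,4) = 27.
Using row 2: 6 + 24 + 15 + ? → (2,2) = 66 − 45 = 21.
Using row 3: 18 + 9 + 27 + ? → (3,3) = 66 − 54 = 12.
From column 2, 66 − (36 + 21 + 9) gives (4,2) = 0.
Column 3 must total 66; the given cells sum to 69, so (4,3) = -3.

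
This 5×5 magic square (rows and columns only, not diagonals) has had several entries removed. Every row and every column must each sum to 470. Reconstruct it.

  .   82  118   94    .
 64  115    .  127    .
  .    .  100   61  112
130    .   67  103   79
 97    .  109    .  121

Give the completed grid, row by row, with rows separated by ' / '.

The remaining cell in row 4 is (4,2) = 470 − 379 = 91.
The remaining cell in column 3 is (2,3) = 470 − 394 = 76.
From column 4, 470 − (94 + 127 + 61 + 103) gives (5,4) = 85.
Row 2 needs 470; the known cells sum to 382, so (2,5) = 88.
Row 5 must total 470; the given cells sum to 412, so (5,2) = 58.
The remaining cell in column 2 is (3,2) = 470 − 346 = 124.
The remaining cell in column 5 is (1,5) = 470 − 400 = 70.
From row 1, 470 − (82 + 118 + 94 + 70) gives (1,1) = 106.
From row 3, 470 − (124 + 100 + 61 + 112) gives (3,1) = 73.

106 82 118 94 70 / 64 115 76 127 88 / 73 124 100 61 112 / 130 91 67 103 79 / 97 58 109 85 121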